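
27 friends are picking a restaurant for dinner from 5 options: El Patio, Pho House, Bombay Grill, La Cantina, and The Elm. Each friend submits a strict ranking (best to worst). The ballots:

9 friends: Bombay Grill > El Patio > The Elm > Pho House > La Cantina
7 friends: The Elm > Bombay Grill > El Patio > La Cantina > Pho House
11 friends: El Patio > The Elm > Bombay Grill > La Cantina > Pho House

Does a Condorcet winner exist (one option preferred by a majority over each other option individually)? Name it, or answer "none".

Checking pairwise contests:
Bombay Grill beats El Patio 16–11.
El Patio beats Pho House 27–0.
The Elm beats Bombay Grill 18–9.
El Patio beats La Cantina 27–0.
El Patio beats The Elm 20–7.
Every option loses at least one head-to-head, so there is no Condorcet winner.

none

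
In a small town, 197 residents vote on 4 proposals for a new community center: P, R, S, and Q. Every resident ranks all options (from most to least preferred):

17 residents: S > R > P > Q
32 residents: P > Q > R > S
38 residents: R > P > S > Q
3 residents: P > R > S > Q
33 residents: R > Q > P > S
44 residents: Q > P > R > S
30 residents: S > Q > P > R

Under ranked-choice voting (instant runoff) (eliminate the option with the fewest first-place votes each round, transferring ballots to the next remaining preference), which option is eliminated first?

P

Round 1: P 35, R 71, S 47, Q 44. Eliminate P.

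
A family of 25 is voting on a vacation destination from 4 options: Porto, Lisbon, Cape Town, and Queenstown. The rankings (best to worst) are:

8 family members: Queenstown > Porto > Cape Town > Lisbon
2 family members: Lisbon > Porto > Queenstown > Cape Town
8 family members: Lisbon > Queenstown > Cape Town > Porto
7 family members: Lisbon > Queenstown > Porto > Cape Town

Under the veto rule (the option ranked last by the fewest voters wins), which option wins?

Last-place votes: Porto 8, Lisbon 8, Cape Town 9, Queenstown 0.
Queenstown is ranked last by the fewest voters, so Queenstown wins.

Queenstown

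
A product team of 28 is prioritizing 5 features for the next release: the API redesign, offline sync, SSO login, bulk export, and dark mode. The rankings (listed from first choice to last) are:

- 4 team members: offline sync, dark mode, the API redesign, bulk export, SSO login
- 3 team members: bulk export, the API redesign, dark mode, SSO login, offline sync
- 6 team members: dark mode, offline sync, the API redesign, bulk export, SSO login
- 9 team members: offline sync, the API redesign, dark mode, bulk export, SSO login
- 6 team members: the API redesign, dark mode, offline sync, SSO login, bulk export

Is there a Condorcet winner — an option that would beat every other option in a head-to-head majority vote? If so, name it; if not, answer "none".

none

Checking pairwise contests:
offline sync beats the API redesign 19–9.
dark mode beats offline sync 15–13.
the API redesign beats SSO login 28–0.
the API redesign beats bulk export 25–3.
the API redesign beats dark mode 18–10.
Every option loses at least one head-to-head, so there is no Condorcet winner.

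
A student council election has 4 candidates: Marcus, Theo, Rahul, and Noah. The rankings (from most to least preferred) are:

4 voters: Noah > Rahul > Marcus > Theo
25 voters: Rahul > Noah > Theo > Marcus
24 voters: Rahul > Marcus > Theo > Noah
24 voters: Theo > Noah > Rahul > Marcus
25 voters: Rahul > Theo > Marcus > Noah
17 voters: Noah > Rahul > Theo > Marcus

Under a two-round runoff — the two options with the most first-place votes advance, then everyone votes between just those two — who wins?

Rahul

Round 1 first-place votes: Marcus 0, Theo 24, Rahul 74, Noah 21.
Rahul and Theo advance.
Runoff: Rahul is preferred to Theo by 95 voters; Theo by 24.
Rahul wins the runoff.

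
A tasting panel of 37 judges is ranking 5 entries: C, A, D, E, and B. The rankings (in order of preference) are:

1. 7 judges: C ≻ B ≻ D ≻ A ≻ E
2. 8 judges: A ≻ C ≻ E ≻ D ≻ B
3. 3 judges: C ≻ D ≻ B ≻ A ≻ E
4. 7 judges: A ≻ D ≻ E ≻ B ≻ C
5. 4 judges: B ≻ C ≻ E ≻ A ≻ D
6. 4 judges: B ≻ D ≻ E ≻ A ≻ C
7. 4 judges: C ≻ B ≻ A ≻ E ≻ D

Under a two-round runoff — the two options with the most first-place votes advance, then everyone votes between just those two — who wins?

Round 1 first-place votes: C 14, A 15, D 0, E 0, B 8.
A and C advance.
Runoff: A is preferred to C by 19 voters; C by 18.
A wins the runoff.

A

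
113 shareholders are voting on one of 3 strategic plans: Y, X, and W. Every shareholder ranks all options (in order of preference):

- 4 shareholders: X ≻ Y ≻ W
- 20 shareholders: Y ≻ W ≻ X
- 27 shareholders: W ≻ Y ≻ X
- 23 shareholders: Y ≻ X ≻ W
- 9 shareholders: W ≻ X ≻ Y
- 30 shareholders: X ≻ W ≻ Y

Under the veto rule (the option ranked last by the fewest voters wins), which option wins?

W

Last-place votes: Y 39, X 47, W 27.
W is ranked last by the fewest voters, so W wins.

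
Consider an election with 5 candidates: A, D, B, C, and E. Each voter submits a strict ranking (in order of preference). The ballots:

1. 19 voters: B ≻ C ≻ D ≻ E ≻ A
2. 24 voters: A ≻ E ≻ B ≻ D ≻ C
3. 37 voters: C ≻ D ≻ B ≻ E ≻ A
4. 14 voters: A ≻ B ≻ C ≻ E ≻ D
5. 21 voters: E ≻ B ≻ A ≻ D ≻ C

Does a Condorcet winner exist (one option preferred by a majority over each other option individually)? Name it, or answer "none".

B

B vs A: 77–38 for B.
B vs D: 78–37 for B.
B vs C: 78–37 for B.
B vs E: 70–45 for B.
B beats every other option head-to-head.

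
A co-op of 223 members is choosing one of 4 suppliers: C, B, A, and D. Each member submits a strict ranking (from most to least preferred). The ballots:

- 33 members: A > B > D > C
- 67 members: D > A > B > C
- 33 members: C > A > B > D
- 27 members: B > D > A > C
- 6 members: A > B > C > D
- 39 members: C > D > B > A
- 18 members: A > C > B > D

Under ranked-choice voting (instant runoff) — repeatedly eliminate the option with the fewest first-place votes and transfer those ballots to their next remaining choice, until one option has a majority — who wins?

D

Round 1: C 72, B 27, A 57, D 67. Eliminate B.
Round 2: C 72, A 57, D 94. Eliminate A.
Round 3: C 96, D 127. D has a majority.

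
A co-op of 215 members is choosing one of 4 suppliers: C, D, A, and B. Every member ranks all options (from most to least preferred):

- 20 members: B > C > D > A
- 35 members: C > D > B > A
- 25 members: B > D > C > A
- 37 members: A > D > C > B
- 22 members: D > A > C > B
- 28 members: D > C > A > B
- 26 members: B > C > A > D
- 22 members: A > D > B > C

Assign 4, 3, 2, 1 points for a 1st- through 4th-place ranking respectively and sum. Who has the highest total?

D

C: 20·3 + 35·4 + 25·2 + 37·2 + 22·2 + 28·3 + 26·3 + 22·1 = 552
D: 20·2 + 35·3 + 25·3 + 37·3 + 22·4 + 28·4 + 26·1 + 22·3 = 623
A: 20·1 + 35·1 + 25·1 + 37·4 + 22·3 + 28·2 + 26·2 + 22·4 = 490
B: 20·4 + 35·2 + 25·4 + 37·1 + 22·1 + 28·1 + 26·4 + 22·2 = 485
D has the highest Borda score (623).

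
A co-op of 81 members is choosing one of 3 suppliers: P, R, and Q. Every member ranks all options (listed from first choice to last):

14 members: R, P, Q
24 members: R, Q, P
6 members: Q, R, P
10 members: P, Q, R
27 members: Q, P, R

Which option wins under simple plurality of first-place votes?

First-place votes: P 10, R 38, Q 33.
R has the most first-place votes.

R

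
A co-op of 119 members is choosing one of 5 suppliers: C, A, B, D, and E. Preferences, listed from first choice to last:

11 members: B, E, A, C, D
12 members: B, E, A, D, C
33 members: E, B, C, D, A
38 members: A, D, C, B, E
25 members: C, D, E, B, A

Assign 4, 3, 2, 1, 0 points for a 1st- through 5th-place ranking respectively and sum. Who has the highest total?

C: 11·1 + 12·0 + 33·2 + 38·2 + 25·4 = 253
A: 11·2 + 12·2 + 33·0 + 38·4 + 25·0 = 198
B: 11·4 + 12·4 + 33·3 + 38·1 + 25·1 = 254
D: 11·0 + 12·1 + 33·1 + 38·3 + 25·3 = 234
E: 11·3 + 12·3 + 33·4 + 38·0 + 25·2 = 251
B has the highest Borda score (254).

B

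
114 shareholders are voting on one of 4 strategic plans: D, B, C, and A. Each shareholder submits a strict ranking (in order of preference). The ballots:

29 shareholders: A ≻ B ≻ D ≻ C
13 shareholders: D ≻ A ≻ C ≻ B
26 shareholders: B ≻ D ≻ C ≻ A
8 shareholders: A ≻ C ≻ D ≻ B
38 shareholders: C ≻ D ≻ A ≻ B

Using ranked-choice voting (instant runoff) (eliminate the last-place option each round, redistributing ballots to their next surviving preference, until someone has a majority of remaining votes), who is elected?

C

Round 1: D 13, B 26, C 38, A 37. Eliminate D.
Round 2: B 26, C 38, A 50. Eliminate B.
Round 3: C 64, A 50. C has a majority.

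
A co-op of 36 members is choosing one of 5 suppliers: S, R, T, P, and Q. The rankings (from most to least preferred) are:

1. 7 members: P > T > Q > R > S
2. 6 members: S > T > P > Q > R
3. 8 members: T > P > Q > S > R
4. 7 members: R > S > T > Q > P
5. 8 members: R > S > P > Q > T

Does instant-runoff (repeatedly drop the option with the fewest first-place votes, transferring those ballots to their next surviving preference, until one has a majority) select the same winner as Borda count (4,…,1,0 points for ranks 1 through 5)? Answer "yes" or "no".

Instant-runoff — R1 S 6, R 15, T 8, P 7, Q 0 (Q out); R2 S 6, R 15, T 8, P 7 (S out); R3 R 15, T 14, P 7 (P out); R4 R 15, T 21 (T winner). Winner: T.
Borda — scores: S 77, R 67, T 85, P 80, Q 51. Winner: T.
The two methods agree.

yes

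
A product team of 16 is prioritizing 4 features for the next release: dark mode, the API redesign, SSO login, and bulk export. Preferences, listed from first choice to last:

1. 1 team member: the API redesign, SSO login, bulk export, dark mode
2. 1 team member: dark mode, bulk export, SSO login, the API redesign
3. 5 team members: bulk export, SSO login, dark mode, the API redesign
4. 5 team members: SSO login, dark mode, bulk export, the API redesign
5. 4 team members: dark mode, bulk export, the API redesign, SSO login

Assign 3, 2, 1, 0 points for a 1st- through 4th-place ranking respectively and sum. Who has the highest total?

dark mode: 1·0 + 1·3 + 5·1 + 5·2 + 4·3 = 30
the API redesign: 1·3 + 1·0 + 5·0 + 5·0 + 4·1 = 7
SSO login: 1·2 + 1·1 + 5·2 + 5·3 + 4·0 = 28
bulk export: 1·1 + 1·2 + 5·3 + 5·1 + 4·2 = 31
bulk export has the highest Borda score (31).

bulk export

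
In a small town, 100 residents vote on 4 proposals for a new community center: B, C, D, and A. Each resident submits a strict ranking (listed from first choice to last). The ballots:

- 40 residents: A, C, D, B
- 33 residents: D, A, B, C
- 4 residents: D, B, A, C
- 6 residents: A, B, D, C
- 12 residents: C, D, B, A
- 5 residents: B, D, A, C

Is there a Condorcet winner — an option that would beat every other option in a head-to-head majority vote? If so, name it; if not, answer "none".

Checking pairwise contests:
C beats B 52–48.
A beats C 88–12.
C beats D 52–48.
D beats A 54–46.
Every option loses at least one head-to-head, so there is no Condorcet winner.

none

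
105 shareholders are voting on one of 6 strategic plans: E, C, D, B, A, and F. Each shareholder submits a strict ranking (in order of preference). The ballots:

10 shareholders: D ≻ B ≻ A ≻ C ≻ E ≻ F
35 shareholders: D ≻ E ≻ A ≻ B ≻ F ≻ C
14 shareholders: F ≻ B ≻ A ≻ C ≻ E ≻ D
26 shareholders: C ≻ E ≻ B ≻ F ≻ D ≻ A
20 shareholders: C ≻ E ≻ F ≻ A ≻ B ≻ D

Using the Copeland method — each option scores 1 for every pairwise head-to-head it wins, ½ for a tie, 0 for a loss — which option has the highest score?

E: beats D, B, A, and F; loses to C → score 4.
C: beats E, D, and F; loses to B and A → score 3.
D: beats A; loses to E, C, B, and F → score 1.
B: beats C, D, and F; loses to E and A → score 3.
A: beats C and B; loses to E, D, and F → score 2.
F: beats D and A; loses to E, C, and B → score 2.
E has the best pairwise record.

E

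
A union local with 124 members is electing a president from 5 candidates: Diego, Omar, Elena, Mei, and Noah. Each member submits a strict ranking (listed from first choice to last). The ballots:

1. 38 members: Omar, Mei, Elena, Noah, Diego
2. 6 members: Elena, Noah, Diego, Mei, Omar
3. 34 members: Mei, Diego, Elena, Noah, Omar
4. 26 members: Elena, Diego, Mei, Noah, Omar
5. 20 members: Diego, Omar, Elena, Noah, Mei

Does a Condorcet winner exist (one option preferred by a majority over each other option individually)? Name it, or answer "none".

Mei

Mei vs Diego: 72–52 for Mei.
Mei vs Omar: 66–58 for Mei.
Mei vs Elena: 72–52 for Mei.
Mei vs Noah: 98–26 for Mei.
Mei beats every other option head-to-head.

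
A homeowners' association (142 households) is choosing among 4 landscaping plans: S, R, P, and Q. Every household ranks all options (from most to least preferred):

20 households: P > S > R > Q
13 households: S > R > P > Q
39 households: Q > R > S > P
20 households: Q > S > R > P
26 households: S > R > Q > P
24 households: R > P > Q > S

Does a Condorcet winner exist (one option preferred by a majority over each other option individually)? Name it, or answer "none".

Checking pairwise contests:
Q beats S 83–59.
S beats R 79–63.
S beats P 98–44.
R beats Q 83–59.
Every option loses at least one head-to-head, so there is no Condorcet winner.

none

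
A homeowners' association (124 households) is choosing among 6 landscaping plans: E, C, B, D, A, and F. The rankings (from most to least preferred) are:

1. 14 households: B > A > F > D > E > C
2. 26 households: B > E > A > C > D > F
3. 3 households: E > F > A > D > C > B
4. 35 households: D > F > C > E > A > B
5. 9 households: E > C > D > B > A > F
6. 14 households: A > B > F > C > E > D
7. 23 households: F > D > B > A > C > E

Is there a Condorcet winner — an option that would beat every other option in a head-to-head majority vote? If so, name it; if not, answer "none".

D

D vs E: 72–52 for D.
D vs C: 75–49 for D.
D vs B: 70–54 for D.
D vs A: 67–57 for D.
D vs F: 70–54 for D.
D beats every other option head-to-head.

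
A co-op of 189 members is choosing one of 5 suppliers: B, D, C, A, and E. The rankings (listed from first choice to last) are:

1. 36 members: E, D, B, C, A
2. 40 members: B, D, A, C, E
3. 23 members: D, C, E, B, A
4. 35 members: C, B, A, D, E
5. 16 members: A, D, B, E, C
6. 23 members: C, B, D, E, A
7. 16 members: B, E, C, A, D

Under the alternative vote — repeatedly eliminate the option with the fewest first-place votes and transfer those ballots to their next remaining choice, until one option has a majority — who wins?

D

Round 1: B 56, D 23, C 58, A 16, E 36. Eliminate A.
Round 2: B 56, D 39, C 58, E 36. Eliminate E.
Round 3: B 56, D 75, C 58. Eliminate B.
Round 4: D 115, C 74. D has a majority.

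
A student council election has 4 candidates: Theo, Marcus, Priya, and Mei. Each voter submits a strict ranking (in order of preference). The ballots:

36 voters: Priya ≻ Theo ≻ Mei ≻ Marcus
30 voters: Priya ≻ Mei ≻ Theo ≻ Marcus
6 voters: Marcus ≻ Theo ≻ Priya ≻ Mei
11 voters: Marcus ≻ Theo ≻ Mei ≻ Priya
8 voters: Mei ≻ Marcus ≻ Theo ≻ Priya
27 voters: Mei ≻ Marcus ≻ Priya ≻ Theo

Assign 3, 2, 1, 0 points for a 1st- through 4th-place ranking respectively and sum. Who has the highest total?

Priya

Theo: 36·2 + 30·1 + 6·2 + 11·2 + 8·1 + 27·0 = 144
Marcus: 36·0 + 30·0 + 6·3 + 11·3 + 8·2 + 27·2 = 121
Priya: 36·3 + 30·3 + 6·1 + 11·0 + 8·0 + 27·1 = 231
Mei: 36·1 + 30·2 + 6·0 + 11·1 + 8·3 + 27·3 = 212
Priya has the highest Borda score (231).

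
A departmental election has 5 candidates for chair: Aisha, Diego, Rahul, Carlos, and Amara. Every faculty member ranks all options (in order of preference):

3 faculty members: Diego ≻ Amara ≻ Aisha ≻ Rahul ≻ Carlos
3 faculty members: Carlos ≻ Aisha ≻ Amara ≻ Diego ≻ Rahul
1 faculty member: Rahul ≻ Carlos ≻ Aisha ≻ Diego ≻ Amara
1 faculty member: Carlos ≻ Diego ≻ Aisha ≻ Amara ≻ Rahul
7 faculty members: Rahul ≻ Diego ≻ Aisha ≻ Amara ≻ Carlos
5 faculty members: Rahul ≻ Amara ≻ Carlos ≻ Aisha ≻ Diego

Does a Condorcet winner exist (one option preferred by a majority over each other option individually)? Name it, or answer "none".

Rahul vs Aisha: 13–7 for Rahul.
Rahul vs Diego: 13–7 for Rahul.
Rahul vs Carlos: 16–4 for Rahul.
Rahul vs Amara: 13–7 for Rahul.
Rahul beats every other option head-to-head.

Rahul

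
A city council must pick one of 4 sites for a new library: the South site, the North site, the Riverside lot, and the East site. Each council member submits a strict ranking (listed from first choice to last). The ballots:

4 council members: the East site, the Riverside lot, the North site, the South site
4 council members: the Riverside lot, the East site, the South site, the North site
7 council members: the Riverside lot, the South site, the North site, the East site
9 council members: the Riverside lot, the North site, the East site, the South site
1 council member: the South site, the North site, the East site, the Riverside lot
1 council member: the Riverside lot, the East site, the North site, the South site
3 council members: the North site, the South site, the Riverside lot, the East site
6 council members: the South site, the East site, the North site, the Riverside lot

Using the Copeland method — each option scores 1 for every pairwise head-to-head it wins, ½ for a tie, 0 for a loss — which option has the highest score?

the Riverside lot

the South site: beats the North site; loses to the Riverside lot and the East site → score 1.
the North site: beats the East site; loses to the South site and the Riverside lot → score 1.
the Riverside lot: beats the South site, the North site, and the East site → score 3.
the East site: beats the South site; loses to the North site and the Riverside lot → score 1.
the Riverside lot has the best pairwise record.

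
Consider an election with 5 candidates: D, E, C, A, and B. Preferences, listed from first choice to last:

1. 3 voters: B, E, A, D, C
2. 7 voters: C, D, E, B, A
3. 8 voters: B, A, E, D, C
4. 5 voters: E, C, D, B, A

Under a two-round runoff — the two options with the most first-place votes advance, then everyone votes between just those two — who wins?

C

Round 1 first-place votes: D 0, E 5, C 7, A 0, B 11.
B and C advance.
Runoff: B is preferred to C by 11 voters; C by 12.
C wins the runoff.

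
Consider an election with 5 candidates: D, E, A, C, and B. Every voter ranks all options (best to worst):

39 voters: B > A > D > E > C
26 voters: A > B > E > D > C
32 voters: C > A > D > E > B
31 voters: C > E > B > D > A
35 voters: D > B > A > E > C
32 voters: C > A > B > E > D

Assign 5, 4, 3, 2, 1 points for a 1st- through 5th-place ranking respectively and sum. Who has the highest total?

A

D: 39·3 + 26·2 + 32·3 + 31·2 + 35·5 + 32·1 = 534
E: 39·2 + 26·3 + 32·2 + 31·4 + 35·2 + 32·2 = 478
A: 39·4 + 26·5 + 32·4 + 31·1 + 35·3 + 32·4 = 678
C: 39·1 + 26·1 + 32·5 + 31·5 + 35·1 + 32·5 = 575
B: 39·5 + 26·4 + 32·1 + 31·3 + 35·4 + 32·3 = 660
A has the highest Borda score (678).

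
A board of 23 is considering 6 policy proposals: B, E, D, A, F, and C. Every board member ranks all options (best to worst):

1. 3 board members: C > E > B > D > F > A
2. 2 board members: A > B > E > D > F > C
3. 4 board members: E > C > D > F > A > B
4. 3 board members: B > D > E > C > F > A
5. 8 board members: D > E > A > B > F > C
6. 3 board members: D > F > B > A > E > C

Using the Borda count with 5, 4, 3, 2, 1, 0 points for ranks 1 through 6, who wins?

B: 3·3 + 2·4 + 4·0 + 3·5 + 8·2 + 3·3 = 57
E: 3·4 + 2·3 + 4·5 + 3·3 + 8·4 + 3·1 = 82
D: 3·2 + 2·2 + 4·3 + 3·4 + 8·5 + 3·5 = 89
A: 3·0 + 2·5 + 4·1 + 3·0 + 8·3 + 3·2 = 44
F: 3·1 + 2·1 + 4·2 + 3·1 + 8·1 + 3·4 = 36
C: 3·5 + 2·0 + 4·4 + 3·2 + 8·0 + 3·0 = 37
D has the highest Borda score (89).

D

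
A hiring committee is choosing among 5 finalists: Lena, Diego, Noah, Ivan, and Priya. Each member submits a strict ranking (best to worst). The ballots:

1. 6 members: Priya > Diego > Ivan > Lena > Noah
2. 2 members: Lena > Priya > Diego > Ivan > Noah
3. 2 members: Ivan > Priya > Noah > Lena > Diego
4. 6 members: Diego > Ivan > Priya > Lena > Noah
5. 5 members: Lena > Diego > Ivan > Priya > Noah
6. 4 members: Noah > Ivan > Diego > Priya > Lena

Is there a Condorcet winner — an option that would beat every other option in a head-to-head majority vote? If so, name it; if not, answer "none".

Diego vs Lena: 16–9 for Diego.
Diego vs Noah: 19–6 for Diego.
Diego vs Ivan: 19–6 for Diego.
Diego vs Priya: 15–10 for Diego.
Diego beats every other option head-to-head.

Diego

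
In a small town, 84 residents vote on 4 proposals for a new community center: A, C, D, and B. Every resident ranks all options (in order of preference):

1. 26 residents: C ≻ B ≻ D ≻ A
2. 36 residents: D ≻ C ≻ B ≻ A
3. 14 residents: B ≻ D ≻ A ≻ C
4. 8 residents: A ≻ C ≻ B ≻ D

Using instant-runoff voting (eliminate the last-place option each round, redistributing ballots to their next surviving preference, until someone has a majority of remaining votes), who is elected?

Round 1: A 8, C 26, D 36, B 14. Eliminate A.
Round 2: C 34, D 36, B 14. Eliminate B.
Round 3: C 34, D 50. D has a majority.

D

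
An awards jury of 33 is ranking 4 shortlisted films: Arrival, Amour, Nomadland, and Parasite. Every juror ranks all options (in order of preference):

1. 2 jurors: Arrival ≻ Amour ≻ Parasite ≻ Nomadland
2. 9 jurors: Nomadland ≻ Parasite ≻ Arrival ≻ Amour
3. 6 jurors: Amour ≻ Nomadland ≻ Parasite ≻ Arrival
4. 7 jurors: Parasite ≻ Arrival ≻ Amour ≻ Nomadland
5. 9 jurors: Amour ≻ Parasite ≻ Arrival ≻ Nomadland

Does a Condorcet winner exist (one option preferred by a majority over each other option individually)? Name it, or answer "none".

none

Checking pairwise contests:
Parasite beats Arrival 31–2.
Arrival beats Amour 18–15.
Arrival beats Nomadland 18–15.
Amour beats Parasite 17–16.
Every option loses at least one head-to-head, so there is no Condorcet winner.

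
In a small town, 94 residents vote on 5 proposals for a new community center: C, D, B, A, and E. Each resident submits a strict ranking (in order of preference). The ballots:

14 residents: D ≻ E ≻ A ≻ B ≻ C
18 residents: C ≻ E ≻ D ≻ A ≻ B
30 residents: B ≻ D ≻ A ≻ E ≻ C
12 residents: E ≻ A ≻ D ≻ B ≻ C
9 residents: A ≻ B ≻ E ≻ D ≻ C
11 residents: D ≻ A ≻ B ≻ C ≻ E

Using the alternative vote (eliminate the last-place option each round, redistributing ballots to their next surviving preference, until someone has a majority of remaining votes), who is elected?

Round 1: C 18, D 25, B 30, A 9, E 12. Eliminate A.
Round 2: C 18, D 25, B 39, E 12. Eliminate E.
Round 3: C 18, D 37, B 39. Eliminate C.
Round 4: D 55, B 39. D has a majority.

D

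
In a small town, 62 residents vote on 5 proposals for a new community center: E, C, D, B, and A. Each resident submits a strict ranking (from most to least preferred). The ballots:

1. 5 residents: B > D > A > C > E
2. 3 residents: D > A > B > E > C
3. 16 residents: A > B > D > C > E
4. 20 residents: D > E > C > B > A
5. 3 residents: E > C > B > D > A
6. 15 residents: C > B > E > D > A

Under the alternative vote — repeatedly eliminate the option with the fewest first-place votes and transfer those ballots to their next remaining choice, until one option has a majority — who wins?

D

Round 1: E 3, C 15, D 23, B 5, A 16. Eliminate E.
Round 2: C 18, D 23, B 5, A 16. Eliminate B.
Round 3: C 18, D 28, A 16. Eliminate A.
Round 4: C 18, D 44. D has a majority.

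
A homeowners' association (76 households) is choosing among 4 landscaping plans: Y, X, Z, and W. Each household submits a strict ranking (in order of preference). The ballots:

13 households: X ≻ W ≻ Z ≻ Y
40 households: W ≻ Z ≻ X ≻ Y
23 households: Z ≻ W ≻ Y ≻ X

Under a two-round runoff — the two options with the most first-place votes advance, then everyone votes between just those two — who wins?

Round 1 first-place votes: Y 0, X 13, Z 23, W 40.
W and Z advance.
Runoff: W is preferred to Z by 53 voters; Z by 23.
W wins the runoff.

W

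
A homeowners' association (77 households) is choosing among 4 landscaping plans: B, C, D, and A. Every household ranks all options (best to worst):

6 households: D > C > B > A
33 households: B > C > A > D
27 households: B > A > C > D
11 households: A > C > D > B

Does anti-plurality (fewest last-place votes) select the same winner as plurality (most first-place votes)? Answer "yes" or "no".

no

Anti-plurality — last-place votes: B 11, C 0, D 60, A 6. Winner: C.
Plurality — first-place votes: B 60, C 0, D 6, A 11. Winner: B.
The two methods disagree.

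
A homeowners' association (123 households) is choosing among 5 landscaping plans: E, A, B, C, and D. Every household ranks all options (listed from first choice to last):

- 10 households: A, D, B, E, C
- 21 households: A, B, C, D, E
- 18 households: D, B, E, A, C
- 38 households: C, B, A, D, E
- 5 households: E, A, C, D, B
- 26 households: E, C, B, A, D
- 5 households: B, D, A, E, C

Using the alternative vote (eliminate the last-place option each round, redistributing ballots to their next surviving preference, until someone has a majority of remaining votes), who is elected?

Round 1: E 31, A 31, B 5, C 38, D 18. Eliminate B.
Round 2: E 31, A 31, C 38, D 23. Eliminate D.
Round 3: E 49, A 36, C 38. Eliminate A.
Round 4: E 64, C 59. E has a majority.

E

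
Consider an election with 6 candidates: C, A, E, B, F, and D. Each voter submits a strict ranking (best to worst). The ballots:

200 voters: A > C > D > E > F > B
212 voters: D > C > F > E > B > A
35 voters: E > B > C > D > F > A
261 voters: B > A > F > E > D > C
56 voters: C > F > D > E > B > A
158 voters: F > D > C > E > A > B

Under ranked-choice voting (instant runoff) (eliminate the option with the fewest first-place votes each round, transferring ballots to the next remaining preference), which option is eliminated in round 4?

Round 1: C 56, A 200, E 35, B 261, F 158, D 212. Eliminate E.
Round 2: C 56, A 200, B 296, F 158, D 212. Eliminate C.
Round 3: A 200, B 296, F 214, D 212. Eliminate A.
Round 4: B 296, F 214, D 412. Eliminate F.

F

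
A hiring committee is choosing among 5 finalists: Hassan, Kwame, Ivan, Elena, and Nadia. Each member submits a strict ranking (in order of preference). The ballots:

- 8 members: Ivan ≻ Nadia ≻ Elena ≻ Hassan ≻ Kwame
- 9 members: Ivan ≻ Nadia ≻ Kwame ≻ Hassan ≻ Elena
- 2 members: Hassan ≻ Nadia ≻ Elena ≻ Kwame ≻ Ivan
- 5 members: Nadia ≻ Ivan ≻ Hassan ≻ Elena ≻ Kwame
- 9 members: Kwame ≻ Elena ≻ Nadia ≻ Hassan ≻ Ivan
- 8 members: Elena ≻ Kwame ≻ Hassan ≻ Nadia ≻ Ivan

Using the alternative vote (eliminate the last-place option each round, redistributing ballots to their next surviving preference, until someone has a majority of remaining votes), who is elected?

Ivan

Round 1: Hassan 2, Kwame 9, Ivan 17, Elena 8, Nadia 5. Eliminate Hassan.
Round 2: Kwame 9, Ivan 17, Elena 8, Nadia 7. Eliminate Nadia.
Round 3: Kwame 9, Ivan 22, Elena 10. Ivan has a majority.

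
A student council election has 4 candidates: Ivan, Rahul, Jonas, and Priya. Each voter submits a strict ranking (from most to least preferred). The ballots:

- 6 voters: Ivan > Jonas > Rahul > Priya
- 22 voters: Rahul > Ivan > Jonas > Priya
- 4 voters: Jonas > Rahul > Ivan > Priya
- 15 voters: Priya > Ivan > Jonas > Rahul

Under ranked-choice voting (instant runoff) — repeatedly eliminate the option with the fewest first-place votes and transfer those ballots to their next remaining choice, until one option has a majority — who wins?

Rahul

Round 1: Ivan 6, Rahul 22, Jonas 4, Priya 15. Eliminate Jonas.
Round 2: Ivan 6, Rahul 26, Priya 15. Rahul has a majority.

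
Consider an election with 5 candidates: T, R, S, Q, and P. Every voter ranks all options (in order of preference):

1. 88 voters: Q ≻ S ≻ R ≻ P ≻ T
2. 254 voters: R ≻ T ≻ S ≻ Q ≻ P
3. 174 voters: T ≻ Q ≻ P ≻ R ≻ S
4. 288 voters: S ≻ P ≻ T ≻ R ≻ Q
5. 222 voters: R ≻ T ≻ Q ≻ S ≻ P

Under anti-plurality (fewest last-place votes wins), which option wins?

Last-place votes: T 88, R 0, S 174, Q 288, P 476.
R is ranked last by the fewest voters, so R wins.

R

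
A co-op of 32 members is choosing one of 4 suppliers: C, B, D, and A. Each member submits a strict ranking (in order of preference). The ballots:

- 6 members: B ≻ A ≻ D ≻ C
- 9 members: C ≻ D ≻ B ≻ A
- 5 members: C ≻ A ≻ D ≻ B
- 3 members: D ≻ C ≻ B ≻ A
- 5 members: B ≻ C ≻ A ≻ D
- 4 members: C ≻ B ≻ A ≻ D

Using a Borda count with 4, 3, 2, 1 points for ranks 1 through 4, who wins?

C: 6·1 + 9·4 + 5·4 + 3·3 + 5·3 + 4·4 = 102
B: 6·4 + 9·2 + 5·1 + 3·2 + 5·4 + 4·3 = 85
D: 6·2 + 9·3 + 5·2 + 3·4 + 5·1 + 4·1 = 70
A: 6·3 + 9·1 + 5·3 + 3·1 + 5·2 + 4·2 = 63
C has the highest Borda score (102).

C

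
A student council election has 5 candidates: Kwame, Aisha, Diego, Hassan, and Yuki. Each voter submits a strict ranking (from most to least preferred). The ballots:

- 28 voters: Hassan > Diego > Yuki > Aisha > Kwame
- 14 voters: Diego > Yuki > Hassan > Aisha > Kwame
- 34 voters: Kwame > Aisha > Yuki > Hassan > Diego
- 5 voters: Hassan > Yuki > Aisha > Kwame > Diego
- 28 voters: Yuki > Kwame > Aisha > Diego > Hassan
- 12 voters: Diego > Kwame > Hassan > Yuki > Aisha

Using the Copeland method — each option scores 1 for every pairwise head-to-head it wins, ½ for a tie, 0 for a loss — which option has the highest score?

Kwame: beats Aisha, Diego, and Hassan; loses to Yuki → score 3.
Aisha: beats Diego and Hassan; loses to Kwame and Yuki → score 2.
Diego: loses to Kwame, Aisha, Hassan, and Yuki → score 0.
Hassan: beats Diego; loses to Kwame, Aisha, and Yuki → score 1.
Yuki: beats Kwame, Aisha, Diego, and Hassan → score 4.
Yuki has the best pairwise record.

Yuki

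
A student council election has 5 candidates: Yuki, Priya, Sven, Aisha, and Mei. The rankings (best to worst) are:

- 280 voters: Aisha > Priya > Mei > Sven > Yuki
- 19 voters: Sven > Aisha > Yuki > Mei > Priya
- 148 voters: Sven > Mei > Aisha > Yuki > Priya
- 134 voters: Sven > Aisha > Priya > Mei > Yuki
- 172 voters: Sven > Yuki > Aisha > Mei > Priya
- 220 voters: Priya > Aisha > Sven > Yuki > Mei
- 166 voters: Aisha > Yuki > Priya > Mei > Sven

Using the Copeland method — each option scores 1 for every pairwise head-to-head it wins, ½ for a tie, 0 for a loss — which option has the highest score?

Aisha

Yuki: beats Mei; loses to Priya, Sven, and Aisha → score 1.
Priya: beats Yuki, Sven, and Mei; loses to Aisha → score 3.
Sven: beats Yuki and Mei; loses to Priya and Aisha → score 2.
Aisha: beats Yuki, Priya, Sven, and Mei → score 4.
Mei: loses to Yuki, Priya, Sven, and Aisha → score 0.
Aisha has the best pairwise record.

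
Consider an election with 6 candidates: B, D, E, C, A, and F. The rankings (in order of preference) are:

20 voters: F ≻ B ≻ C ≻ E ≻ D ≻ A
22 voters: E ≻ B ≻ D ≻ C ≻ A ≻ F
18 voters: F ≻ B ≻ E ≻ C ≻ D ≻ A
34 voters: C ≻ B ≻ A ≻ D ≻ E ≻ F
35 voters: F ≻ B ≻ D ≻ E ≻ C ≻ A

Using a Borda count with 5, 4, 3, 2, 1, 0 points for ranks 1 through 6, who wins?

B: 20·4 + 22·4 + 18·4 + 34·4 + 35·4 = 516
D: 20·1 + 22·3 + 18·1 + 34·2 + 35·3 = 277
E: 20·2 + 22·5 + 18·3 + 34·1 + 35·2 = 308
C: 20·3 + 22·2 + 18·2 + 34·5 + 35·1 = 345
A: 20·0 + 22·1 + 18·0 + 34·3 + 35·0 = 124
F: 20·5 + 22·0 + 18·5 + 34·0 + 35·5 = 365
B has the highest Borda score (516).

B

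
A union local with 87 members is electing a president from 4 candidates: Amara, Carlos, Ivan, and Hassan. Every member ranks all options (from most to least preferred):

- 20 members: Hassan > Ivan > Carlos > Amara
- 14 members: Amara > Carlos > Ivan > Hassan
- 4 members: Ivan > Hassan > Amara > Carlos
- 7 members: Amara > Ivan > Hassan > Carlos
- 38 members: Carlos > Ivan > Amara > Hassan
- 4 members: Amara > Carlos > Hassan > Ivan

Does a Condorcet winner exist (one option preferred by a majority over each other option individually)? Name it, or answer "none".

Carlos vs Amara: 58–29 for Carlos.
Carlos vs Ivan: 56–31 for Carlos.
Carlos vs Hassan: 56–31 for Carlos.
Carlos beats every other option head-to-head.

Carlos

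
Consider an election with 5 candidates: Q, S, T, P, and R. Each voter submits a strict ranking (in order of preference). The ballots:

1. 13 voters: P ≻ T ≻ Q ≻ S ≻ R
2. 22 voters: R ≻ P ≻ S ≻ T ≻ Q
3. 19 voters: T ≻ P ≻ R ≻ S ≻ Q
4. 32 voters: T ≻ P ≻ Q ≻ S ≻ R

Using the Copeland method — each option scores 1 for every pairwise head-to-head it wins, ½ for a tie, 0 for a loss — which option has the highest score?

T

Q: beats S and R; loses to T and P → score 2.
S: beats R; loses to Q, T, and P → score 1.
T: beats Q, S, P, and R → score 4.
P: beats Q, S, and R; loses to T → score 3.
R: loses to Q, S, T, and P → score 0.
T has the best pairwise record.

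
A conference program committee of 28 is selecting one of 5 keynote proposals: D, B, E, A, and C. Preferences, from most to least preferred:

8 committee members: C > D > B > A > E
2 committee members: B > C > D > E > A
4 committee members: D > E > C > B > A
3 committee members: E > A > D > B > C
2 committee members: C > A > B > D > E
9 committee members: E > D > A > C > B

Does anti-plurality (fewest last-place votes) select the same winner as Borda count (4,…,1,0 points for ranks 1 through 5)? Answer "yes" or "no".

Anti-plurality — last-place votes: D 0, B 9, E 10, A 6, C 3. Winner: D.
Borda — scores: D 79, B 35, E 62, A 41, C 63. Winner: D.
The two methods agree.

yes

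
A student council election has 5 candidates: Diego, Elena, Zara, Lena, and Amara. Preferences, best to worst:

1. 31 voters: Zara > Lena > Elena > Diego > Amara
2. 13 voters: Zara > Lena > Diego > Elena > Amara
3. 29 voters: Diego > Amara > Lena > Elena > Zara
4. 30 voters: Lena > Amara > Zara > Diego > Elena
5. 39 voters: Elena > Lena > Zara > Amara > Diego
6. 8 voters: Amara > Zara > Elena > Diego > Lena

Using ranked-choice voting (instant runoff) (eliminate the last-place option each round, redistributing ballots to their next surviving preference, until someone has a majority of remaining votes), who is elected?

Lena

Round 1: Diego 29, Elena 39, Zara 44, Lena 30, Amara 8. Eliminate Amara.
Round 2: Diego 29, Elena 39, Zara 52, Lena 30. Eliminate Diego.
Round 3: Elena 39, Zara 52, Lena 59. Eliminate Elena.
Round 4: Zara 52, Lena 98. Lena has a majority.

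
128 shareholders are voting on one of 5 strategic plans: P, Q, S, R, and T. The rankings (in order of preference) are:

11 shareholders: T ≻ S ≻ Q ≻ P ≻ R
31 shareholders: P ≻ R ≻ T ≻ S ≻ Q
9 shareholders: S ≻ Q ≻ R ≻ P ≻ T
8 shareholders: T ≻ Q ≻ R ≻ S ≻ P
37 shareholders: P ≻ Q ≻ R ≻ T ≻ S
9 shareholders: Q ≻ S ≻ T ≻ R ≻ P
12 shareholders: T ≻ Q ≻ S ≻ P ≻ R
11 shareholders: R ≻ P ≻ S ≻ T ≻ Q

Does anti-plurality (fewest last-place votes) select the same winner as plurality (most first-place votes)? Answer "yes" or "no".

Anti-plurality — last-place votes: P 17, Q 42, S 37, R 23, T 9. Winner: T.
Plurality — first-place votes: P 68, Q 9, S 9, R 11, T 31. Winner: P.
The two methods disagree.

no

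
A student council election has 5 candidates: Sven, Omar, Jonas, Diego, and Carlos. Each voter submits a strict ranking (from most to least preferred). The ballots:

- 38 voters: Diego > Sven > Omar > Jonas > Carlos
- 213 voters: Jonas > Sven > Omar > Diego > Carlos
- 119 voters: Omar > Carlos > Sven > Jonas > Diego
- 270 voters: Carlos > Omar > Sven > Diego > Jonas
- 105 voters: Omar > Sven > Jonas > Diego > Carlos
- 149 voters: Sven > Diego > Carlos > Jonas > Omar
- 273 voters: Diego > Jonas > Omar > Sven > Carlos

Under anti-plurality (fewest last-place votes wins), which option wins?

Sven

Last-place votes: Sven 0, Omar 149, Jonas 270, Diego 119, Carlos 629.
Sven is ranked last by the fewest voters, so Sven wins.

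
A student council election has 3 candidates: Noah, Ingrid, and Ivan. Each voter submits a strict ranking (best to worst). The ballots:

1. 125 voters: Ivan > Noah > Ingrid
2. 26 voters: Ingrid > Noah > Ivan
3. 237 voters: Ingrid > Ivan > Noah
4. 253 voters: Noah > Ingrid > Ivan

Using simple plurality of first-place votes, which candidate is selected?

First-place votes: Noah 253, Ingrid 263, Ivan 125.
Ingrid has the most first-place votes.

Ingrid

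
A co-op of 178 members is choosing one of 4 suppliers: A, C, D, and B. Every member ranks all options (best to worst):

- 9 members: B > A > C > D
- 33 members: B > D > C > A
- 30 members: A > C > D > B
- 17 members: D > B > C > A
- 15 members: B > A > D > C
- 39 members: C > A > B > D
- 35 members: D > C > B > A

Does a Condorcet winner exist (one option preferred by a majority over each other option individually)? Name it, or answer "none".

Checking pairwise contests:
C beats A 124–54.
D beats C 100–78.
A beats D 93–85.
C beats B 104–74.
Every option loses at least one head-to-head, so there is no Condorcet winner.

none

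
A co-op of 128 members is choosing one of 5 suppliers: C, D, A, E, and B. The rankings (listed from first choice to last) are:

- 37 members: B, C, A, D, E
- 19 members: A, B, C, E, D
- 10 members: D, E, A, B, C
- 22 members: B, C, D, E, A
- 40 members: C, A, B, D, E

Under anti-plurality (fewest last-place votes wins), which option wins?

Last-place votes: C 10, D 19, A 22, E 77, B 0.
B is ranked last by the fewest voters, so B wins.

B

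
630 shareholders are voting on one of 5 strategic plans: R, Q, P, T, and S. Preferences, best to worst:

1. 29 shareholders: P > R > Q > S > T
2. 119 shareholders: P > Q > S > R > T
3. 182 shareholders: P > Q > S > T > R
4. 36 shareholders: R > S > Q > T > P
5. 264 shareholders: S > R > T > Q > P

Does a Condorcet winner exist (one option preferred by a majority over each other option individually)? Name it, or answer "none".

P vs R: 330–300 for P.
P vs Q: 330–300 for P.
P vs T: 330–300 for P.
P vs S: 330–300 for P.
P beats every other option head-to-head.

P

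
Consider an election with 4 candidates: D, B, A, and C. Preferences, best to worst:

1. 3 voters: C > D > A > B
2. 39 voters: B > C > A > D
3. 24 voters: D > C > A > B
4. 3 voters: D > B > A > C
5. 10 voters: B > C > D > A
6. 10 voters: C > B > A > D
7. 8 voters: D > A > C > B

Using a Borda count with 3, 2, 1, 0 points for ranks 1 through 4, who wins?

C

D: 3·2 + 39·0 + 24·3 + 3·3 + 10·1 + 10·0 + 8·3 = 121
B: 3·0 + 39·3 + 24·0 + 3·2 + 10·3 + 10·2 + 8·0 = 173
A: 3·1 + 39·1 + 24·1 + 3·1 + 10·0 + 10·1 + 8·2 = 95
C: 3·3 + 39·2 + 24·2 + 3·0 + 10·2 + 10·3 + 8·1 = 193
C has the highest Borda score (193).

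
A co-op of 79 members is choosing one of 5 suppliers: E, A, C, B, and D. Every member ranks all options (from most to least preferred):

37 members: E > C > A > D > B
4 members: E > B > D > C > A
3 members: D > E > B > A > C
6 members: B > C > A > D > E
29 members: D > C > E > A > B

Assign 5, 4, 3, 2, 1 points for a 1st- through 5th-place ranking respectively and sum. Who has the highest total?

E: 37·5 + 4·5 + 3·4 + 6·1 + 29·3 = 310
A: 37·3 + 4·1 + 3·2 + 6·3 + 29·2 = 197
C: 37·4 + 4·2 + 3·1 + 6·4 + 29·4 = 299
B: 37·1 + 4·4 + 3·3 + 6·5 + 29·1 = 121
D: 37·2 + 4·3 + 3·5 + 6·2 + 29·5 = 258
E has the highest Borda score (310).

E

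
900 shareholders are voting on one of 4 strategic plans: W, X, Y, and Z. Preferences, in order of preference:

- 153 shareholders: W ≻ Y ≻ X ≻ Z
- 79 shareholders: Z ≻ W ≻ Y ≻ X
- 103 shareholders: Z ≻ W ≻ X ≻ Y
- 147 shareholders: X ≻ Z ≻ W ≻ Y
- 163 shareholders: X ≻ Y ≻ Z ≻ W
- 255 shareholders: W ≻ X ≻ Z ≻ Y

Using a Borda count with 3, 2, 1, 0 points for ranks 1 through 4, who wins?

W: 153·3 + 79·2 + 103·2 + 147·1 + 163·0 + 255·3 = 1735
X: 153·1 + 79·0 + 103·1 + 147·3 + 163·3 + 255·2 = 1696
Y: 153·2 + 79·1 + 103·0 + 147·0 + 163·2 + 255·0 = 711
Z: 153·0 + 79·3 + 103·3 + 147·2 + 163·1 + 255·1 = 1258
W has the highest Borda score (1735).

W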